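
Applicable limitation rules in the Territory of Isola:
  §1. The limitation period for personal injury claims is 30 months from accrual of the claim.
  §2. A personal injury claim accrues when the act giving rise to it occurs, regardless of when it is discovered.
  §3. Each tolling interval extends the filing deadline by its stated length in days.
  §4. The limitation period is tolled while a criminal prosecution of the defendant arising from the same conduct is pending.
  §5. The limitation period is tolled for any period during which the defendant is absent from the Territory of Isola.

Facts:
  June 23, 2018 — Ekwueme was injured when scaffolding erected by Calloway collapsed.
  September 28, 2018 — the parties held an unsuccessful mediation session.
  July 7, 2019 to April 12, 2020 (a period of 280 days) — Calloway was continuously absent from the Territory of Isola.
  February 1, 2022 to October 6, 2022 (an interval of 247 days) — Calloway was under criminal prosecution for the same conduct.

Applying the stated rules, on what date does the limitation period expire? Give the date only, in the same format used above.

September 29, 2021

The claim accrued on June 23, 2018, when the wrongful act occurred.
Adding the 30 months base period to June 23, 2018 gives a deadline of December 23, 2020, before any tolling.
The defendant's absence from the jurisdiction from July 7, 2019 to April 12, 2020 tolled the period for 280 days, extending the deadline to September 29, 2021.
By the time the pending criminal prosecution began on February 1, 2022, the limitation period had already expired on September 29, 2021; that interval cannot revive it.
The other events in the timeline have no effect on the limitation period under the stated rules.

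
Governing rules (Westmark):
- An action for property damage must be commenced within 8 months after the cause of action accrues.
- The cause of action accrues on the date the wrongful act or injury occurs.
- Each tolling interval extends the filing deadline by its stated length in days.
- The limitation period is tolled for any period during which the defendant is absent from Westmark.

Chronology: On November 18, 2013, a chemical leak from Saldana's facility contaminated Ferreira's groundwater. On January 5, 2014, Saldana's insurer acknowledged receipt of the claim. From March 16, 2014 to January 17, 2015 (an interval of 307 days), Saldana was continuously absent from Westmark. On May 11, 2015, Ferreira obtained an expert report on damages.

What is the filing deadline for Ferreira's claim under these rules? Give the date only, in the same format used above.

The claim accrued on November 18, 2013, when the wrongful act occurred.
Adding the 8 months base period to November 18, 2013 gives a deadline of July 18, 2014, before any tolling.
The period was tolled for 307 days by the defendant's absence from the jurisdiction (March 16, 2014 to January 17, 2015), pushing the deadline to May 21, 2015.
The other events in the timeline have no effect on the limitation period under the stated rules.

May 21, 2015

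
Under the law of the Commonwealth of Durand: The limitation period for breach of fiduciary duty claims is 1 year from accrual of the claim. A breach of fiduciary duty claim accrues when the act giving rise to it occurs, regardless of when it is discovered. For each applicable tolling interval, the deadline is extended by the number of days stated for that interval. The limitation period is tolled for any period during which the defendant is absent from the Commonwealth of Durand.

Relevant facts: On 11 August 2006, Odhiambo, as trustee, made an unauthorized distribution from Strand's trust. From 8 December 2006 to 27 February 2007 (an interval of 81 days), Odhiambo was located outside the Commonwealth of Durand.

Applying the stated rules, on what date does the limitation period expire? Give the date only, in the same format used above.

The claim accrued on 11 August 2006, when the wrongful act occurred.
The untolled deadline — 1 year after 11 August 2006 — is 11 August 2007.
Because the defendant's absence from the jurisdiction ran from 8 December 2006 to 27 February 2007, the deadline is extended by 81 days to 31 October 2007.

31 October 2007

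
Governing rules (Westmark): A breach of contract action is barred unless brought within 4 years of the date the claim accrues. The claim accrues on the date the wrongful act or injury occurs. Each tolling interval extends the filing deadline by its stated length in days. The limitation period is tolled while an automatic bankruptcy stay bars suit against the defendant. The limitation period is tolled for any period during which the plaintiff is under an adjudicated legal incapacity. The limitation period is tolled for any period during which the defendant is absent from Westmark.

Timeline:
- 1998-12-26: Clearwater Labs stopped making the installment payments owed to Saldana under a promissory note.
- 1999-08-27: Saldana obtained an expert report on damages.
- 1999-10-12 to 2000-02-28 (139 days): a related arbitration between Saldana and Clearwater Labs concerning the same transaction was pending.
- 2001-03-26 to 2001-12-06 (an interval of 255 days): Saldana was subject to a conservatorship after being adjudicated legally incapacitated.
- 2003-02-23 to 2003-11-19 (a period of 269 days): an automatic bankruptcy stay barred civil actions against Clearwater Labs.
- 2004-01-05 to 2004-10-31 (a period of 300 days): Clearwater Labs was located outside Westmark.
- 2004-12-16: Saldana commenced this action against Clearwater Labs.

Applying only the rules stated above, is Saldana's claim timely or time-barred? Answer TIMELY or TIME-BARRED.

The claim accrued on 1998-12-26, when the wrongful act occurred.
The untolled deadline — 4 years after 1998-12-26 — is 2002-12-26.
The plaintiff's legal incapacity from 2001-03-26 to 2001-12-06 tolled the period for 255 days, extending the deadline to 2003-09-07.
The period was tolled for 269 days by the automatic bankruptcy stay (2003-02-23 to 2003-11-19), pushing the deadline to 2004-06-02.
The defendant's absence from the jurisdiction from 2004-01-05 to 2004-10-31 tolled the period for 300 days, extending the deadline to 2005-03-29.
No stated provision tolls the period for a pending arbitration, so the interval from 1999-10-12 to 2000-02-28 has no effect on the deadline.
None of the other events listed affects the running of the period under the stated rules.
Saldana filed on 2004-12-16, before the 2005-03-29 deadline, so the action is timely.

TIMELY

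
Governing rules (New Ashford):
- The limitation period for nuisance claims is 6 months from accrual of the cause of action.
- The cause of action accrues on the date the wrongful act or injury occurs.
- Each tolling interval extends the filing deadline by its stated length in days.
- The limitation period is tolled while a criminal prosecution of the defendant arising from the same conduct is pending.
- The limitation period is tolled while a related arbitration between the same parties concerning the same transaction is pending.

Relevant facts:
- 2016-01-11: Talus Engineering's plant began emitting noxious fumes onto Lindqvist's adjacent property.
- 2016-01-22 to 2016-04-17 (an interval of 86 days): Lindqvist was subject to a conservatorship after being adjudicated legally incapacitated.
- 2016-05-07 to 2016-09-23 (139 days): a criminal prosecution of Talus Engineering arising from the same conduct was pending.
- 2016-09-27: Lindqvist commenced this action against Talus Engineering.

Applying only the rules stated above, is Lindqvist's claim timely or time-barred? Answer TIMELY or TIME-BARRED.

The cause of action accrued on 2016-01-11, the date of the act.
6 months from 2016-01-11 is 2016-07-11.
The pending criminal prosecution from 2016-05-07 to 2016-09-23 tolled the period for 139 days, extending the deadline to 2016-11-27.
Although the plaintiff's incapacity ran from 2016-01-22 to 2016-04-17, the stated rules do not make that a tolling event, so it is disregarded.
Lindqvist filed on 2016-09-27, before the 2016-11-27 deadline, so the action is timely.

TIMELY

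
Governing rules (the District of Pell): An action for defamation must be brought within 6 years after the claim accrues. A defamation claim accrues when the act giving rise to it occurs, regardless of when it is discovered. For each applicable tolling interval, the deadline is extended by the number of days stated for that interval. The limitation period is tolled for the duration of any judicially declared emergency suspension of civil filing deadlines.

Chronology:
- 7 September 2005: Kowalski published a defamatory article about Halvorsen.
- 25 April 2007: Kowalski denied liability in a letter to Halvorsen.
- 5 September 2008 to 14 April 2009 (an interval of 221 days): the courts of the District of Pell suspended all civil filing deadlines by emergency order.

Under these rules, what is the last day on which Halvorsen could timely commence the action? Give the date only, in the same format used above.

The claim accrued on 7 September 2005, the date of the act.
The untolled deadline — 6 years after 7 September 2005 — is 7 September 2011.
The emergency suspension of filing deadlines from 5 September 2008 to 14 April 2009 tolled the period for 221 days, extending the deadline to 15 April 2012.
None of the other events listed affects the running of the period under the stated rules.

15 April 2012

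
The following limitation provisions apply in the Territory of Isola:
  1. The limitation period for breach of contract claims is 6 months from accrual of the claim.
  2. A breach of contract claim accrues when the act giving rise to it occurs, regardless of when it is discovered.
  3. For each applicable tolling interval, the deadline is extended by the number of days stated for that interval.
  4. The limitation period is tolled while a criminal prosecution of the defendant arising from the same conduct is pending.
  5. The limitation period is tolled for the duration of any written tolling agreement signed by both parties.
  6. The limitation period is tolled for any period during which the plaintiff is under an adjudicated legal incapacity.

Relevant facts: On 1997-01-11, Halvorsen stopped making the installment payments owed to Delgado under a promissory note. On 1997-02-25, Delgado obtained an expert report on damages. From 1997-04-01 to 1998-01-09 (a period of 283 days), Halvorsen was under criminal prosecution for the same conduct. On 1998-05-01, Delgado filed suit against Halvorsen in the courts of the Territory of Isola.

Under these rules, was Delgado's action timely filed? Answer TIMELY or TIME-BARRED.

TIME-BARRED

The claim accrued on 1997-01-11, the date of the act.
6 months from 1997-01-11 is 1997-07-11.
Because the pending criminal prosecution ran from 1997-04-01 to 1998-01-09, the deadline is extended by 283 days to 1998-04-20.
Nothing else in the chronology tolls or restarts the period.
The 1998-05-01 filing falls after the 1998-04-20 deadline; the claim is time-barred.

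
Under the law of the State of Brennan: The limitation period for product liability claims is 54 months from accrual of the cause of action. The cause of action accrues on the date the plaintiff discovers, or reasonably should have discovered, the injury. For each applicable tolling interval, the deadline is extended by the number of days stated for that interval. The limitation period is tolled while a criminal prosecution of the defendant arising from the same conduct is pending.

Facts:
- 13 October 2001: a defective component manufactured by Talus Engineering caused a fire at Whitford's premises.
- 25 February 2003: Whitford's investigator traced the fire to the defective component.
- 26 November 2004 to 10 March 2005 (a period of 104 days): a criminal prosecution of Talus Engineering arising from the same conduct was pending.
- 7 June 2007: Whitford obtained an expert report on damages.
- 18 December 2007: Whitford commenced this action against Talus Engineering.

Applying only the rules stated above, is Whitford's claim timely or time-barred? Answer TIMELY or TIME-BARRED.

Under the discovery rule, the claim accrued on 25 February 2003, when Whitford discovered the injury — not on the 13 October 2001 date of the underlying act.
54 months from 25 February 2003 is 25 August 2007.
The period was tolled for 104 days by the pending criminal prosecution (26 November 2004 to 10 March 2005), pushing the deadline to 7 December 2007.
Nothing else in the chronology tolls or restarts the period.
Whitford filed on 18 December 2007, after the 7 December 2007 deadline, so the action is time-barred.

TIME-BARRED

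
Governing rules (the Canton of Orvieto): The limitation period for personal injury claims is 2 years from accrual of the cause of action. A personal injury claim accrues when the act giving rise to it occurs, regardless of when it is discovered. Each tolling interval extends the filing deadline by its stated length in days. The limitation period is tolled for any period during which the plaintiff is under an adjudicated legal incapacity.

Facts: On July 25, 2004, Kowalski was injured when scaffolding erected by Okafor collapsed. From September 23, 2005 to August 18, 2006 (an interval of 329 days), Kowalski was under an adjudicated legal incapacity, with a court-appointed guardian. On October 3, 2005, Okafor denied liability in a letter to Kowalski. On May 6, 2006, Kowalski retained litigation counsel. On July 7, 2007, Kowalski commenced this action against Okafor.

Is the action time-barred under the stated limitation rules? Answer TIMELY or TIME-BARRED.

The cause of action accrued on July 25, 2004, the date of the act.
2 years from July 25, 2004 is July 25, 2006.
Because the plaintiff's legal incapacity ran from September 23, 2005 to August 18, 2006, the deadline is extended by 329 days to June 19, 2007.
None of the other events listed affects the running of the period under the stated rules.
Filing on July 7, 2007 missed the June 19, 2007 deadline — the action is time-barred.

TIME-BARRED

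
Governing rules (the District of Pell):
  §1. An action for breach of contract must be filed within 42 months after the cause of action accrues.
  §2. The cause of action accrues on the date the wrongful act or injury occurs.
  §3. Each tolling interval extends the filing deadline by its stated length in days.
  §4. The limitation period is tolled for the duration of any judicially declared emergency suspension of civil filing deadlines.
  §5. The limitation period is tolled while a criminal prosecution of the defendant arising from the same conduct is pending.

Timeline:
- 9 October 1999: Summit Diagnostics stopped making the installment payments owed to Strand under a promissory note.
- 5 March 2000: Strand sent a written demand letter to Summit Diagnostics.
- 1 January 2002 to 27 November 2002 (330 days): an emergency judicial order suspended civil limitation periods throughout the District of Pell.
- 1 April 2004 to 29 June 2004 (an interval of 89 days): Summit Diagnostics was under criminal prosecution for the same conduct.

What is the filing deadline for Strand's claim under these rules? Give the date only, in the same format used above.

4 March 2004

The limitation period began to run on 9 October 1999.
The untolled deadline — 42 months after 9 October 1999 — is 9 April 2003.
The period was tolled for 330 days by the emergency suspension of filing deadlines (1 January 2002 to 27 November 2002), pushing the deadline to 4 March 2004.
By the time the pending criminal prosecution began on 1 April 2004, the limitation period had already expired on 4 March 2004; that interval cannot revive it.
None of the other events listed affects the running of the period under the stated rules.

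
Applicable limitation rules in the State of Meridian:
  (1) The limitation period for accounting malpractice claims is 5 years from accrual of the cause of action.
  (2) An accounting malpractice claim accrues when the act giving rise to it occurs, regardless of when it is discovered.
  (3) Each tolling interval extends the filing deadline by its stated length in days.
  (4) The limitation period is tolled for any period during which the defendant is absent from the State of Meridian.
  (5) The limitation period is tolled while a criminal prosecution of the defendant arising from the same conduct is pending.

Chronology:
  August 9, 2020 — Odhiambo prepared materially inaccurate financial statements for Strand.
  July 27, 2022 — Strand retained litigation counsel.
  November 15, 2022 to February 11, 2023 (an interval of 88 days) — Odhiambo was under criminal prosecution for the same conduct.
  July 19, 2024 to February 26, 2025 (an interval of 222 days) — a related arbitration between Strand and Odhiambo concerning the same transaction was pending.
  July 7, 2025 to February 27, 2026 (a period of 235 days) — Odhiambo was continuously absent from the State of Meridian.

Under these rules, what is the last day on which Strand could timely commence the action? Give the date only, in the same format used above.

The cause of action accrued on August 9, 2020, the date of the act.
The untolled deadline — 5 years after August 9, 2020 — is August 9, 2025.
Because the pending criminal prosecution ran from November 15, 2022 to February 11, 2023, the deadline is extended by 88 days to November 5, 2025.
The defendant's absence from the jurisdiction from July 7, 2025 to February 27, 2026 tolled the period for 235 days, extending the deadline to June 28, 2026.
Although a pending arbitration ran from July 19, 2024 to February 26, 2025, the stated rules do not make that a tolling event, so it is disregarded.
The other events in the timeline have no effect on the limitation period under the stated rules.

June 28, 2026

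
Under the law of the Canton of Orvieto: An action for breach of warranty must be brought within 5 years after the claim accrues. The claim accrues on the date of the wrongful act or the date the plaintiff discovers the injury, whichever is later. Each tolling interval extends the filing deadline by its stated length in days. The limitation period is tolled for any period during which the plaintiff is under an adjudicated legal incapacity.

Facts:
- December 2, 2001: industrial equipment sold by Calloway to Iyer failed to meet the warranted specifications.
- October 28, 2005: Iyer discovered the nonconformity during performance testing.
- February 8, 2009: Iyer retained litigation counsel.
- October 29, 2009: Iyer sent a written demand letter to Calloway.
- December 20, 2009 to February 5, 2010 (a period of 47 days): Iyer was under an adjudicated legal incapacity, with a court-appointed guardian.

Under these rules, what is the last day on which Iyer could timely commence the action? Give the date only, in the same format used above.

The claim accrued on October 28, 2005 — the later of the December 2, 2001 act and the October 28, 2005 discovery.
5 years from October 28, 2005 is October 28, 2010.
Because the plaintiff's legal incapacity ran from December 20, 2009 to February 5, 2010, the deadline is extended by 47 days to December 14, 2010.
Nothing else in the chronology tolls or restarts the period.

December 14, 2010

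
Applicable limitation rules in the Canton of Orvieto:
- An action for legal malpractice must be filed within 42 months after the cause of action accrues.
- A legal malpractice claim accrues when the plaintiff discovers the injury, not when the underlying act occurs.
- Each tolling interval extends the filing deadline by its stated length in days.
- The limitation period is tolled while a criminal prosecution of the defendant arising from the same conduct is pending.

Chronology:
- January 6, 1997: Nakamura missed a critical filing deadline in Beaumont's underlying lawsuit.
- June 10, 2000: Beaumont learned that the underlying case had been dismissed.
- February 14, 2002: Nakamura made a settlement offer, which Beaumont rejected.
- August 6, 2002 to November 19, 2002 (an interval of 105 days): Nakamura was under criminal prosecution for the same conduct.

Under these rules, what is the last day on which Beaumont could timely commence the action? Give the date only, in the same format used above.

The claim did not accrue until Beaumont discovered the injury on June 10, 2000; the January 6, 1997 act date does not start the clock under the stated rule.
The untolled deadline — 42 months after June 10, 2000 — is December 10, 2003.
The period was tolled for 105 days by the pending criminal prosecution (August 6, 2002 to November 19, 2002), pushing the deadline to March 24, 2004.
None of the other events listed affects the running of the period under the stated rules.

March 24, 2004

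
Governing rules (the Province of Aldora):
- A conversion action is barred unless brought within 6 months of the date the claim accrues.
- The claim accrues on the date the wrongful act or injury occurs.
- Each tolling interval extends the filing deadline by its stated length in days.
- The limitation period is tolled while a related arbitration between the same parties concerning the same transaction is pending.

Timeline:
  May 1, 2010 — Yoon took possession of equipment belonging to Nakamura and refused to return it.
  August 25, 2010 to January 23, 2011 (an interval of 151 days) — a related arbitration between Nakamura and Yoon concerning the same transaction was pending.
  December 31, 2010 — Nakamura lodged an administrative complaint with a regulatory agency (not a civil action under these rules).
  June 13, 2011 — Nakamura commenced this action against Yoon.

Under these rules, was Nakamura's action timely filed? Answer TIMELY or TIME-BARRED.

The claim accrued on May 1, 2010, the date of the act.
The untolled deadline — 6 months after May 1, 2010 — is November 1, 2010.
Because the pending related arbitration ran from August 25, 2010 to January 23, 2011, the deadline is extended by 151 days to April 1, 2011.
Nothing else in the chronology tolls or restarts the period.
Nakamura filed on June 13, 2011, after the April 1, 2011 deadline, so the action is time-barred.

TIME-BARRED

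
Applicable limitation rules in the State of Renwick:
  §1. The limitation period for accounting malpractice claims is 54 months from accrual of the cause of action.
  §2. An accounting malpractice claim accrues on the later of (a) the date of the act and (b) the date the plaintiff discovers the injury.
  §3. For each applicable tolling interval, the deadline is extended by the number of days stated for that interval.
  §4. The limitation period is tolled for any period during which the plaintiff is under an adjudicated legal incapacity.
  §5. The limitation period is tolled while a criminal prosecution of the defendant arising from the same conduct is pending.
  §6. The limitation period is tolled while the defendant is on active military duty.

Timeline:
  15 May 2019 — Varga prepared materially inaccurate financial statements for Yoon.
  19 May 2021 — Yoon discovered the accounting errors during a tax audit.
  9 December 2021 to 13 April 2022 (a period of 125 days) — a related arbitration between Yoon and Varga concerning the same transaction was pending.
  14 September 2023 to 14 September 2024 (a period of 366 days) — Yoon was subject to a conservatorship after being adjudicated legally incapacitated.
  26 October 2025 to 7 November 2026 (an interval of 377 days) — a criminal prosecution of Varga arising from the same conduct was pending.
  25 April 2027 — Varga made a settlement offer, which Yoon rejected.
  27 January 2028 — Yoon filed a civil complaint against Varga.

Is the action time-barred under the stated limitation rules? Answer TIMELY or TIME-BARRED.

TIME-BARRED

Because discovery on 19 May 2021 post-dates the 15 May 2019 act, accrual under the later-of rule falls on 19 May 2021.
54 months from 19 May 2021 is 19 November 2025.
Because the plaintiff's legal incapacity ran from 14 September 2023 to 14 September 2024, the deadline is extended by 366 days to 20 November 2026.
The period was tolled for 377 days by the pending criminal prosecution (26 October 2025 to 7 November 2026), pushing the deadline to 2 December 2027.
No stated provision tolls the period for a pending arbitration, so the interval from 9 December 2021 to 13 April 2022 has no effect on the deadline.
The other events in the timeline have no effect on the limitation period under the stated rules.
The 27 January 2028 filing falls after the 2 December 2027 deadline; the claim is time-barred.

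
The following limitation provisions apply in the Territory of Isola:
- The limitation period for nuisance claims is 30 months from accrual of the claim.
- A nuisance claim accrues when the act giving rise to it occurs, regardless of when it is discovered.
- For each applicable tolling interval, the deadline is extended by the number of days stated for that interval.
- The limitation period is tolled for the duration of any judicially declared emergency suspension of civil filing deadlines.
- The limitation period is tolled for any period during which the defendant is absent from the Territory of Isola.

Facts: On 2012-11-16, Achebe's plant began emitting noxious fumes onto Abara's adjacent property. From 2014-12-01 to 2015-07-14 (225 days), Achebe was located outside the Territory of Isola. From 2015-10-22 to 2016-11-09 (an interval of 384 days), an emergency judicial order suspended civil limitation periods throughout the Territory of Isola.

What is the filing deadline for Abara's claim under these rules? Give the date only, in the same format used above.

2017-01-14

The claim accrued on 2012-11-16, when the wrongful act occurred.
The untolled deadline — 30 months after 2012-11-16 — is 2015-05-16.
The defendant's absence from the jurisdiction from 2014-12-01 to 2015-07-14 tolled the period for 225 days, extending the deadline to 2015-12-27.
The period was tolled for 384 days by the emergency suspension of filing deadlines (2015-10-22 to 2016-11-09), pushing the deadline to 2017-01-14.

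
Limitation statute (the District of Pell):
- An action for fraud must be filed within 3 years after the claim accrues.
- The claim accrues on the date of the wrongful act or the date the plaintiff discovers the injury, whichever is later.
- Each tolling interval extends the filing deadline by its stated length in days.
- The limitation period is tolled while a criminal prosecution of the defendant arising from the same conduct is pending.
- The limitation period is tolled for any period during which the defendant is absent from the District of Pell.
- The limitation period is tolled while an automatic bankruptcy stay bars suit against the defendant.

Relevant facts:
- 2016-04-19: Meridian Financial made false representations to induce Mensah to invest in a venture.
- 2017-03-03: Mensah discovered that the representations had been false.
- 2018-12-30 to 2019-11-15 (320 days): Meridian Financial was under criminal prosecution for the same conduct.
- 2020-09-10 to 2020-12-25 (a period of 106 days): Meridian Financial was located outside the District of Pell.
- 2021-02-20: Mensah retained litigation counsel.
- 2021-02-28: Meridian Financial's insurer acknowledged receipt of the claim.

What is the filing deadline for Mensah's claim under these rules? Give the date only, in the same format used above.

2021-05-03

Taking the later of the act (2016-04-19) and discovery (2017-03-03), the claim accrued on 2017-03-03.
The untolled deadline — 3 years after 2017-03-03 — is 2020-03-03.
The pending criminal prosecution from 2018-12-30 to 2019-11-15 tolled the period for 320 days, extending the deadline to 2021-01-17.
The defendant's absence from the jurisdiction from 2020-09-10 to 2020-12-25 tolled the period for 106 days, extending the deadline to 2021-05-03.
None of the other events listed affects the running of the period under the stated rules.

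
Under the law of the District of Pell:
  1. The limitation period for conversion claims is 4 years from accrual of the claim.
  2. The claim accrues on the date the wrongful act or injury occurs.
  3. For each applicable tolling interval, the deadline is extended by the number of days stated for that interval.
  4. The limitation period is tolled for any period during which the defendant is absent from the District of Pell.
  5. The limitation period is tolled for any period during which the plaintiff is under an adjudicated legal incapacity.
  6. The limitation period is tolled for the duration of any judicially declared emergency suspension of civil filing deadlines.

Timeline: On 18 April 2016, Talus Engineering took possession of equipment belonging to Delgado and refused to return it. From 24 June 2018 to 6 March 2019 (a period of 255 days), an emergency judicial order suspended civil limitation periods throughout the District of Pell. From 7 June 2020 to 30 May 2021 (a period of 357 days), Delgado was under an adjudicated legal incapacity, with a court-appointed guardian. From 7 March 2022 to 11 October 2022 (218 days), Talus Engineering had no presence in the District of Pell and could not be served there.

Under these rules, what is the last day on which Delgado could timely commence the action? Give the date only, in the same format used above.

21 December 2021

The claim accrued on 18 April 2016, the date of the act.
The untolled deadline — 4 years after 18 April 2016 — is 18 April 2020.
Because the emergency suspension of filing deadlines ran from 24 June 2018 to 6 March 2019, the deadline is extended by 255 days to 29 December 2020.
The plaintiff's legal incapacity from 7 June 2020 to 30 May 2021 tolled the period for 357 days, extending the deadline to 21 December 2021.
By the time the defendant's absence from the jurisdiction began on 7 March 2022, the limitation period had already expired on 21 December 2021; that interval cannot revive it.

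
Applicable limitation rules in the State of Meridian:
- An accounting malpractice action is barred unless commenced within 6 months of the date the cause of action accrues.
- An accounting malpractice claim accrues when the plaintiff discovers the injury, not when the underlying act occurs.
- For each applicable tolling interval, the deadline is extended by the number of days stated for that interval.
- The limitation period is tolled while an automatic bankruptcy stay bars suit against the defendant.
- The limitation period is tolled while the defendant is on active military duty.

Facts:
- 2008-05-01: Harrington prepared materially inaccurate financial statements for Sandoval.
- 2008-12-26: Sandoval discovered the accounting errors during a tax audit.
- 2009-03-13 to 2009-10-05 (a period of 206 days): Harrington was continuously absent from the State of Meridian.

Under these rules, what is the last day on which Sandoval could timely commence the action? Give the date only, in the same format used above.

Under the discovery rule, the claim accrued on 2008-12-26, when Sandoval discovered the injury — not on the 2008-05-01 date of the underlying act.
Adding the 6 months base period to 2008-12-26 gives a deadline of 2009-06-26, before any tolling.
No stated provision tolls the period for the defendant's absence, so the interval from 2009-03-13 to 2009-10-05 has no effect on the deadline.

2009-06-26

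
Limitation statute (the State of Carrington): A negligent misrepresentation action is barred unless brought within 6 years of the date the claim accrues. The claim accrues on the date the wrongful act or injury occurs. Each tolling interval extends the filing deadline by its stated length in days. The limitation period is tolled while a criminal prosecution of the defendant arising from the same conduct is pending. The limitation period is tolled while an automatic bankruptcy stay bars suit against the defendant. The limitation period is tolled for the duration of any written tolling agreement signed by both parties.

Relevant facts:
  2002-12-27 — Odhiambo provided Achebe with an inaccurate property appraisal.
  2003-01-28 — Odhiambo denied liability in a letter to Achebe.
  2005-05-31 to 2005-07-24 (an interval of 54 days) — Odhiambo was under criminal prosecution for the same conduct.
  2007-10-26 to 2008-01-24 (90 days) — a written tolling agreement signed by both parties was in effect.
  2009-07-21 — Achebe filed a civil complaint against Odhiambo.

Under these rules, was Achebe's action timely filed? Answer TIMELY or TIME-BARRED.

TIME-BARRED

The claim accrued on 2002-12-27, the date of the act.
The untolled deadline — 6 years after 2002-12-27 — is 2008-12-27.
The pending criminal prosecution from 2005-05-31 to 2005-07-24 tolled the period for 54 days, extending the deadline to 2009-02-19.
Because the written tolling agreement ran from 2007-10-26 to 2008-01-24, the deadline is extended by 90 days to 2009-05-20.
The other events in the timeline have no effect on the limitation period under the stated rules.
The 2009-07-21 filing falls after the 2009-05-20 deadline; the claim is time-barred.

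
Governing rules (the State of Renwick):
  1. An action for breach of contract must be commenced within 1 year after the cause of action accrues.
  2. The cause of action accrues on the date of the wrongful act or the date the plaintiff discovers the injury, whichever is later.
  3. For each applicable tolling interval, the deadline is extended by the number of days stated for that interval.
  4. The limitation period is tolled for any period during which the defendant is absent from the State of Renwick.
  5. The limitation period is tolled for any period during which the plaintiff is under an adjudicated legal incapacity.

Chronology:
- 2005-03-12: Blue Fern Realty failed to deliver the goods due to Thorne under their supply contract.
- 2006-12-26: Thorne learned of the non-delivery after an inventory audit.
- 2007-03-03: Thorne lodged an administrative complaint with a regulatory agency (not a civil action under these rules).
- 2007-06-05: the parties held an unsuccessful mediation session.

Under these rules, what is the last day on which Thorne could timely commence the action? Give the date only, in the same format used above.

2007-12-26

Because discovery on 2006-12-26 post-dates the 2005-03-12 act, accrual under the later-of rule falls on 2006-12-26.
The untolled deadline — 1 year after 2006-12-26 — is 2007-12-26.
None of the other events listed affects the running of the period under the stated rules.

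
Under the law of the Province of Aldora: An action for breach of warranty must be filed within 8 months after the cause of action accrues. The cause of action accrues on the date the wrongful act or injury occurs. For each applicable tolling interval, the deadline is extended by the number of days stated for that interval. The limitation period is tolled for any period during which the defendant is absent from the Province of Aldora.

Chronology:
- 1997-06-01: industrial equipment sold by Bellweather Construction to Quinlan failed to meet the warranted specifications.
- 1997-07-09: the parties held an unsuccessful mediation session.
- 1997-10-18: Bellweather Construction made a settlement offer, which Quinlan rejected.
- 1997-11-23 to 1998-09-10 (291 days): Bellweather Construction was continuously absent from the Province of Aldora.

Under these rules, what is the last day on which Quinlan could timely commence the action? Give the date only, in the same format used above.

1998-11-19

The cause of action accrued on 1997-06-01, the date of the act.
8 months from 1997-06-01 is 1998-02-01.
Because the defendant's absence from the jurisdiction ran from 1997-11-23 to 1998-09-10, the deadline is extended by 291 days to 1998-11-19.
Nothing else in the chronology tolls or restarts the period.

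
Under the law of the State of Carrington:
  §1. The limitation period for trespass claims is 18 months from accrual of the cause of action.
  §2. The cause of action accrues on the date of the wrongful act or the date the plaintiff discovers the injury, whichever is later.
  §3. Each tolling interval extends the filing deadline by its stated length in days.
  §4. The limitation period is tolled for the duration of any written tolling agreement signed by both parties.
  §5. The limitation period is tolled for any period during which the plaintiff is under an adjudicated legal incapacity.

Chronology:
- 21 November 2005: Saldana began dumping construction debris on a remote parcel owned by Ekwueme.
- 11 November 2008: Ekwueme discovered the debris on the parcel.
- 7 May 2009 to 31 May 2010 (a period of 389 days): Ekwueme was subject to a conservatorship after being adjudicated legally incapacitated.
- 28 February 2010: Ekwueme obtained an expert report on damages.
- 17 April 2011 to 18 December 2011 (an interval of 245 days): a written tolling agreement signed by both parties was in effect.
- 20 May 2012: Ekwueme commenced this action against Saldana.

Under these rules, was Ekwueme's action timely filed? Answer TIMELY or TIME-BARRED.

TIME-BARRED

Because discovery on 11 November 2008 post-dates the 21 November 2005 act, accrual under the later-of rule falls on 11 November 2008.
18 months from 11 November 2008 is 11 May 2010.
Because the plaintiff's legal incapacity ran from 7 May 2009 to 31 May 2010, the deadline is extended by 389 days to 4 June 2011.
The period was tolled for 245 days by the written tolling agreement (17 April 2011 to 18 December 2011), pushing the deadline to 4 February 2012.
None of the other events listed affects the running of the period under the stated rules.
Filing on 20 May 2012 missed the 4 February 2012 deadline — the action is time-barred.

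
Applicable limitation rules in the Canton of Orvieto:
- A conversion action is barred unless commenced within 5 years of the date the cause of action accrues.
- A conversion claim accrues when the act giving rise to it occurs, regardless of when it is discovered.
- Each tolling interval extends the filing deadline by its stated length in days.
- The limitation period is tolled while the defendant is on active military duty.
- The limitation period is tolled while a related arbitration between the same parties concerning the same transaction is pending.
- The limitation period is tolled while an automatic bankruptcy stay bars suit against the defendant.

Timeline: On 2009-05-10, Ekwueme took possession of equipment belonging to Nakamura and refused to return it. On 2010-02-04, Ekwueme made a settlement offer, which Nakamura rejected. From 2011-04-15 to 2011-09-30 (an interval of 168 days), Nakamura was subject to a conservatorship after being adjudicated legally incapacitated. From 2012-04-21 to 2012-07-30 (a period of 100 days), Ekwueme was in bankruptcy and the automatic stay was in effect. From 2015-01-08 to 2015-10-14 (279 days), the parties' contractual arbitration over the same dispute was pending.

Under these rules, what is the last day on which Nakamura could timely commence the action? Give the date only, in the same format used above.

2014-08-18

The cause of action accrued on 2009-05-10, the date of the act.
The untolled deadline — 5 years after 2009-05-10 — is 2014-05-10.
Because the automatic bankruptcy stay ran from 2012-04-21 to 2012-07-30, the deadline is extended by 100 days to 2014-08-18.
The pending related arbitration starting 2015-01-08 came too late — the period had run on 2014-08-18 — and so does not extend the deadline.
Although the plaintiff's incapacity ran from 2011-04-15 to 2011-09-30, the stated rules do not make that a tolling event, so it is disregarded.
None of the other events listed affects the running of the period under the stated rules.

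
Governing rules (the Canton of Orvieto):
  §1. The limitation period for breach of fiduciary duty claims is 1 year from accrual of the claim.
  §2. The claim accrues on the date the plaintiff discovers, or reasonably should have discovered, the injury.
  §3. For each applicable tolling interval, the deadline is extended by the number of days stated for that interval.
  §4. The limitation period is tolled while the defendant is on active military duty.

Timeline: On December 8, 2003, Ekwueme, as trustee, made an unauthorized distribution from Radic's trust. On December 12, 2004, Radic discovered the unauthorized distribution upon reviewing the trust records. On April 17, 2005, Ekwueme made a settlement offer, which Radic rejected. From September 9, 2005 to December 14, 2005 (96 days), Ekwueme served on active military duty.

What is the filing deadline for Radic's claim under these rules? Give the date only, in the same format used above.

Accrual is tied to discovery, so the period began on December 12, 2004 rather than on December 8, 2003 when the act occurred.
1 year from December 12, 2004 is December 12, 2005.
The defendant's active military service from September 9, 2005 to December 14, 2005 tolled the period for 96 days, extending the deadline to March 18, 2006.
The other events in the timeline have no effect on the limitation period under the stated rules.

March 18, 2006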